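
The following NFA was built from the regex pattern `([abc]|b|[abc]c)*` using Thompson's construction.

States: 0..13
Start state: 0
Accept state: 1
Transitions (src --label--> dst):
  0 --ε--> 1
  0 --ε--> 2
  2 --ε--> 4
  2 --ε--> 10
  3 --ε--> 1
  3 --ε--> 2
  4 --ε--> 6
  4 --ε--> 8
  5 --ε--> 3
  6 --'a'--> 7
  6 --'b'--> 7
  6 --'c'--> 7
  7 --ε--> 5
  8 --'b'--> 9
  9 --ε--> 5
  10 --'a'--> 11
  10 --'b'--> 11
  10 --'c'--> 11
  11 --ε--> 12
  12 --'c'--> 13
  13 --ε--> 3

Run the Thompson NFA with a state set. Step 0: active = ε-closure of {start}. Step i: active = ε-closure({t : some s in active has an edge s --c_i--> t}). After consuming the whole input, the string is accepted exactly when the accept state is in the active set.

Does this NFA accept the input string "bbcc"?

initial (ε-close {0}): {0,1,2,4,6,8,10}
'b' @ 1: {1,2,3,4,5,6,7,8,9,10,11,12}  ✓accept
'b' @ 2: {1,2,3,4,5,6,7,8,9,10,11,12}  ✓accept
'c' @ 3: {1,2,3,4,5,6,7,8,10,11,12,13}  ✓accept
'c' @ 4: {1,2,3,4,5,6,7,8,10,11,12,13}  ✓accept
end set {1,2,3,4,5,6,7,8,10,11,12,13} — state 1 in

Answer: ACCEPT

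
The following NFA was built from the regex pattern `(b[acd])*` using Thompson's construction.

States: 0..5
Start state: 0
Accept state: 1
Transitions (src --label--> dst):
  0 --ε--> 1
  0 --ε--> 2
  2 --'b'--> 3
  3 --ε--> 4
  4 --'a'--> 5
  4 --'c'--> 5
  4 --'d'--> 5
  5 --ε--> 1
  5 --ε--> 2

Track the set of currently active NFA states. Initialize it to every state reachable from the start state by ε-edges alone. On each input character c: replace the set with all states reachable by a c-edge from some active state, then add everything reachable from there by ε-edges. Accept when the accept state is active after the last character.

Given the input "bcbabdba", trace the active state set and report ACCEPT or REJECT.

start: ε-closure({0}) = {0,1,2}
'b' @ 1: {3,4}
'c' @ 2: {1,2,5}  (accept∈set)
'b' @ 3: {3,4}
'a' @ 4: {1,2,5}  (accept∈set)
'b' @ 5: {3,4}
'd' @ 6: {1,2,5}  (accept∈set)
'b' @ 7: {3,4}
'a' @ 8: {1,2,5}  (accept∈set)
after full input: {1,2,5}  (accept=1 in)

Answer: ACCEPT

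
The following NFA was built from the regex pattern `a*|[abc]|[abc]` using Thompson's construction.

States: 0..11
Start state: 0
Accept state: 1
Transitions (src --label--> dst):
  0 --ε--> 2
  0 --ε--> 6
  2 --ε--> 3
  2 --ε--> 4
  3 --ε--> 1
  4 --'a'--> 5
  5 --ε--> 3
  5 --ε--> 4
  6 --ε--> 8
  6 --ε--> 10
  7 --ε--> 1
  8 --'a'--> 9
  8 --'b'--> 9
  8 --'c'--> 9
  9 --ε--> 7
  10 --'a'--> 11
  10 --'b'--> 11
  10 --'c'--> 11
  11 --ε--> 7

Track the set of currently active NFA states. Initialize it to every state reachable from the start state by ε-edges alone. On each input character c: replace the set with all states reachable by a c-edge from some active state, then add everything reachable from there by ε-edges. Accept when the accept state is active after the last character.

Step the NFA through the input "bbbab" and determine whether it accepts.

S₀ = ε-closure({0}) = {0,1,2,3,4,6,8,10}
'b' @ 1: {1,7,9,11}  ✓accept
'b' @ 2: {}  — no active states
rest 'bab' ignored (set empty)
after full input: {}  (accept=1 not in)

Answer: REJECT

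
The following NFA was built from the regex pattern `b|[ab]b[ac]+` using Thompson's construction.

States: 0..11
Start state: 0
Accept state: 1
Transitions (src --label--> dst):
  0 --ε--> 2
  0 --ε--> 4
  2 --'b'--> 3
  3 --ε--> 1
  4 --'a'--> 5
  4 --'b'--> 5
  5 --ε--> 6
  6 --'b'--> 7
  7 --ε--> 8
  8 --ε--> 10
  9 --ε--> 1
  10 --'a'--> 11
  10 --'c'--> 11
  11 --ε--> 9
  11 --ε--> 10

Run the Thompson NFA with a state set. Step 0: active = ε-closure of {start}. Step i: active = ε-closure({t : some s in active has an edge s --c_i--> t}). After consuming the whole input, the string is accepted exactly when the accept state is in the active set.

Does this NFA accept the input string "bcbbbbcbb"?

start: ε-closure({0}) = {0,2,4}
'b' @ 1: {1,3,5,6}  (accept∈set)
'c' @ 2: {}  — state set empty
rest 'bbbbcbb' ignored (set empty)
final: {}; accept 1 not in set

Answer: REJECT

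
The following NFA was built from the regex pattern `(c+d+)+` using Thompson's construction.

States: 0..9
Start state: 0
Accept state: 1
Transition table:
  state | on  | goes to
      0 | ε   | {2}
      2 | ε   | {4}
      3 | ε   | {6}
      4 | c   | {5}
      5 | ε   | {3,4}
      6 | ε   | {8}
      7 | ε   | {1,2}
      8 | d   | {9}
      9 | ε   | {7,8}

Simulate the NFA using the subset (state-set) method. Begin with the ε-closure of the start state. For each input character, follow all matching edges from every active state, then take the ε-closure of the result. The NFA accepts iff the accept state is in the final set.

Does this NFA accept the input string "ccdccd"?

Answer: ACCEPT

Trace:
initial (ε-close {0}): {0,2,4}
'c' @ 1: {3,4,5,6,8}
'c' @ 2: {3,4,5,6,8}
'd' @ 3: {1,2,4,7,8,9}  [accepting]
'c' @ 4: {3,4,5,6,8}
'c' @ 5: {3,4,5,6,8}
'd' @ 6: {1,2,4,7,8,9}  [accepting]
after full input: {1,2,4,7,8,9}  (accept=1 in)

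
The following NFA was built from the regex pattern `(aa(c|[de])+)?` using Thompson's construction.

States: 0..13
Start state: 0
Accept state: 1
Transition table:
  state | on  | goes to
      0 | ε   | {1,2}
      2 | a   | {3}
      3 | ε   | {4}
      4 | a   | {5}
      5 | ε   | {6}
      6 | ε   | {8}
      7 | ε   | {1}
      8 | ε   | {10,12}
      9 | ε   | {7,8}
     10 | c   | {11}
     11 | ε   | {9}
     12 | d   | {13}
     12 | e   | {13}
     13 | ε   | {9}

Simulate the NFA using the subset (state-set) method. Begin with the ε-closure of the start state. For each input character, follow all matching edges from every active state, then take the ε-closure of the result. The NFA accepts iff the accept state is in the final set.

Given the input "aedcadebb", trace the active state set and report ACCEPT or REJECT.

initial (ε-close {0}): {0,1,2}
'a' @ 1: {3,4}
'e' @ 2: {}  — state set empty
rest 'dcadebb' ignored (set empty)
final: {}; accept 1 not in set

Answer: REJECT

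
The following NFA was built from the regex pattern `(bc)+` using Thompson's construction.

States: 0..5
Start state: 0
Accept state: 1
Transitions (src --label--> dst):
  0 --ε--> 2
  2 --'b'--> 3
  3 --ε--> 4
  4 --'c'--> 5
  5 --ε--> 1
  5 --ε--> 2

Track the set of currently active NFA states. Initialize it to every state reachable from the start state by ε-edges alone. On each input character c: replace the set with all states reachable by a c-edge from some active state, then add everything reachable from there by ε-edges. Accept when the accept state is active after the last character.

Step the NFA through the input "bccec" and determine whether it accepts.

start: ε-closure({0}) = {0,2}
'b' @ 1: {3,4}
'c' @ 2: {1,2,5}  ✓accept
'c' @ 3: {}  — state set empty
rest 'ec' ignored (set empty)
final: {}; accept 1 not in set

Answer: REJECT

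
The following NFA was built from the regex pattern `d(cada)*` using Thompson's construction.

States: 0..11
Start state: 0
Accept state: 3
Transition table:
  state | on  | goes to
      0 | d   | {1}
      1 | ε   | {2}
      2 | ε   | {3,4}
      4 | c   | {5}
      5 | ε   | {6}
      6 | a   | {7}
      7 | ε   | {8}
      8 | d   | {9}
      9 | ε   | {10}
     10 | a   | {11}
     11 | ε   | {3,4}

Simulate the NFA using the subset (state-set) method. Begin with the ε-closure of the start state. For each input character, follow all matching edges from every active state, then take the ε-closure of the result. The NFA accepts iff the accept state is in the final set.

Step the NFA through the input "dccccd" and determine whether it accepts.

Answer: REJECT

Derivation:
S₀ = ε-closure({0}) = {0}
'd' @ 1: {1,2,3,4}  ✓accept
'c' @ 2: {5,6}
'c' @ 3: {}  — dead — no transitions
rest 'ccd' ignored (set empty)
end set {} — state 3 not in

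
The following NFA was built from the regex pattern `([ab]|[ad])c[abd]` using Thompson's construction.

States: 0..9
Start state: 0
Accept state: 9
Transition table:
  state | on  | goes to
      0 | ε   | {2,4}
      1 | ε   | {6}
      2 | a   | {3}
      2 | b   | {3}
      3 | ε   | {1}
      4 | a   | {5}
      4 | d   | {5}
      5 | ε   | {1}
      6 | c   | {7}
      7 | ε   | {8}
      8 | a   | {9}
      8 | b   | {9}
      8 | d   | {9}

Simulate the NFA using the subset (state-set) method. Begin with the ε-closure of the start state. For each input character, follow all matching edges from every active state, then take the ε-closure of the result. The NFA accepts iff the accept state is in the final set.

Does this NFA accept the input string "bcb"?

initial (ε-close {0}): {0,2,4}
'b' @ 1: {1,3,6}
'c' @ 2: {7,8}
'b' @ 3: {9}  (accept∈set)
final: {9}; accept 9 in set

Answer: ACCEPT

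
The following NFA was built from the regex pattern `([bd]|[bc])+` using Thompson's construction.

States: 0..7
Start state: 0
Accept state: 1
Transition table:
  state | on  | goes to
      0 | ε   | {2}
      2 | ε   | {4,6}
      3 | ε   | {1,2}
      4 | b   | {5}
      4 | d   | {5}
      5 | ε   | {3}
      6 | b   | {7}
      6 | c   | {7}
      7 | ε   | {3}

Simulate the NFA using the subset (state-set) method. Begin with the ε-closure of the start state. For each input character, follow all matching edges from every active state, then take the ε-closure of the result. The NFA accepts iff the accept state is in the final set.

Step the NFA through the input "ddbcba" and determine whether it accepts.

start: ε-closure({0}) = {0,2,4,6}
'd' @ 1: {1,2,3,4,5,6}  [accepting]
'd' @ 2: {1,2,3,4,5,6}  [accepting]
'b' @ 3: {1,2,3,4,5,6,7}  [accepting]
'c' @ 4: {1,2,3,4,6,7}  [accepting]
'b' @ 5: {1,2,3,4,5,6,7}  [accepting]
'a' @ 6: {}  — no active states
end set {} — state 1 not in

Answer: REJECT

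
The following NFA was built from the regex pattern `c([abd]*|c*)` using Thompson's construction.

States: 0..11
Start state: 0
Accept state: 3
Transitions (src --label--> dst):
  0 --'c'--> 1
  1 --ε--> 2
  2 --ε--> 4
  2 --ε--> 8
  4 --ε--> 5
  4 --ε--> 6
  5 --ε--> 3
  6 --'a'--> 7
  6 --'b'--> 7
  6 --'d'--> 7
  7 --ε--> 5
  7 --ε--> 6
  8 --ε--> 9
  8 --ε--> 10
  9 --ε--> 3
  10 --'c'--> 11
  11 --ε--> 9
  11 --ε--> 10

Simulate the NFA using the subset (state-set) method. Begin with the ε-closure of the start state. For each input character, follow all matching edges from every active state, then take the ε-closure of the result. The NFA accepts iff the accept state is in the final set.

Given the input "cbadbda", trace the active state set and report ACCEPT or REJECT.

S₀ = ε-closure({0}) = {0}
'c' @ 1: {1,2,3,4,5,6,8,9,10}  ✓accept
'b' @ 2: {3,5,6,7}  ✓accept
'a' @ 3: {3,5,6,7}  ✓accept
'd' @ 4: {3,5,6,7}  ✓accept
'b' @ 5: {3,5,6,7}  ✓accept
'd' @ 6: {3,5,6,7}  ✓accept
'a' @ 7: {3,5,6,7}  ✓accept
after full input: {3,5,6,7}  (accept=3 in)

Answer: ACCEPT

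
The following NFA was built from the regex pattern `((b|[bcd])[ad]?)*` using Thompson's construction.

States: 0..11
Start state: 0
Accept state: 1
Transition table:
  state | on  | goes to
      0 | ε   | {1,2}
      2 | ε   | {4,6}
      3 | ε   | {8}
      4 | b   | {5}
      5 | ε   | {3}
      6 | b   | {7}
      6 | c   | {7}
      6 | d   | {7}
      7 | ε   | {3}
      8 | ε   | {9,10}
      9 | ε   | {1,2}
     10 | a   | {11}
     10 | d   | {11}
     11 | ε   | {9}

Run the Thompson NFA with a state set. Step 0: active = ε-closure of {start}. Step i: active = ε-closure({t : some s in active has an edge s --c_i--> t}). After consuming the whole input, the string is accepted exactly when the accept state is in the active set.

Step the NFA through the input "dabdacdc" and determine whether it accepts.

initial (ε-close {0}): {0,1,2,4,6}
'd' @ 1: {1,2,3,4,6,7,8,9,10}  ✓accept
'a' @ 2: {1,2,4,6,9,11}  ✓accept
'b' @ 3: {1,2,3,4,5,6,7,8,9,10}  ✓accept
'd' @ 4: {1,2,3,4,6,7,8,9,10,11}  ✓accept
'a' @ 5: {1,2,4,6,9,11}  ✓accept
'c' @ 6: {1,2,3,4,6,7,8,9,10}  ✓accept
'd' @ 7: {1,2,3,4,6,7,8,9,10,11}  ✓accept
'c' @ 8: {1,2,3,4,6,7,8,9,10}  ✓accept
end set {1,2,3,4,6,7,8,9,10} — state 1 in

Answer: ACCEPT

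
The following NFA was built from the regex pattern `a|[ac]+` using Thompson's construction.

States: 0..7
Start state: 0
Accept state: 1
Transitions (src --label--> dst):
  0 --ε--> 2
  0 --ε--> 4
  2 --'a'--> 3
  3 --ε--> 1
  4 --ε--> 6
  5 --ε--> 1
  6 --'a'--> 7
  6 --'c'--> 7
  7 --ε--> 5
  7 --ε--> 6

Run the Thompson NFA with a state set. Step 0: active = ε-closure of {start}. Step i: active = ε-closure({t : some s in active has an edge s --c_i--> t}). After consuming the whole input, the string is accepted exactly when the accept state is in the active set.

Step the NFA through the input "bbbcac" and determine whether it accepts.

S₀ = ε-closure({0}) = {0,2,4,6}
'b' @ 1: {}  — no active states
rest 'bbcac' ignored (set empty)
final: {}; accept 1 not in set

Answer: REJECT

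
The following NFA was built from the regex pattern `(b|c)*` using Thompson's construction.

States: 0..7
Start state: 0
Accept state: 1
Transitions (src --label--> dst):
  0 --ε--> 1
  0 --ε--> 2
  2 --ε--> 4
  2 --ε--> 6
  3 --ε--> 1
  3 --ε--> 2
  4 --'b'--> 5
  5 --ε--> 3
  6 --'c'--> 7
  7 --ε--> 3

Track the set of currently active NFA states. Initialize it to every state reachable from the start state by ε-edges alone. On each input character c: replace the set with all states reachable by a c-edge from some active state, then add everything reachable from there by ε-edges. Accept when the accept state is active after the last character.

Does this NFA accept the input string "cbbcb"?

S₀ = ε-closure({0}) = {0,1,2,4,6}
'c' @ 1: {1,2,3,4,6,7}  ✓accept
'b' @ 2: {1,2,3,4,5,6}  ✓accept
'b' @ 3: {1,2,3,4,5,6}  ✓accept
'c' @ 4: {1,2,3,4,6,7}  ✓accept
'b' @ 5: {1,2,3,4,5,6}  ✓accept
after full input: {1,2,3,4,5,6}  (accept=1 in)

Answer: ACCEPT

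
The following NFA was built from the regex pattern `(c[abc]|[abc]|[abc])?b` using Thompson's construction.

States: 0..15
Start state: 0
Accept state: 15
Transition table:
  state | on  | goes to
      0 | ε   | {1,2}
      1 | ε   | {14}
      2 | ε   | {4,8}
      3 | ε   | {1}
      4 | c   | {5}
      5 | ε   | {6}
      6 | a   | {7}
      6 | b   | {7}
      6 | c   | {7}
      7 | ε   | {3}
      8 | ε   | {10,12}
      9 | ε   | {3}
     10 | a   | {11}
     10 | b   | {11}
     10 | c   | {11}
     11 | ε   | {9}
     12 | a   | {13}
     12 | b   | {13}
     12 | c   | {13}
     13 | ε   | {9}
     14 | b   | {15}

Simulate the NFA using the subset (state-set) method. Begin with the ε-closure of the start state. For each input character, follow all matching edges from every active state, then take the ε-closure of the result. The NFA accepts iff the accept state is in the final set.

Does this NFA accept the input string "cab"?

initial (ε-close {0}): {0,1,2,4,8,10,12,14}
'c' @ 1: {1,3,5,6,9,11,13,14}
'a' @ 2: {1,3,7,14}
'b' @ 3: {15}  ✓accept
after full input: {15}  (accept=15 in)

Answer: ACCEPT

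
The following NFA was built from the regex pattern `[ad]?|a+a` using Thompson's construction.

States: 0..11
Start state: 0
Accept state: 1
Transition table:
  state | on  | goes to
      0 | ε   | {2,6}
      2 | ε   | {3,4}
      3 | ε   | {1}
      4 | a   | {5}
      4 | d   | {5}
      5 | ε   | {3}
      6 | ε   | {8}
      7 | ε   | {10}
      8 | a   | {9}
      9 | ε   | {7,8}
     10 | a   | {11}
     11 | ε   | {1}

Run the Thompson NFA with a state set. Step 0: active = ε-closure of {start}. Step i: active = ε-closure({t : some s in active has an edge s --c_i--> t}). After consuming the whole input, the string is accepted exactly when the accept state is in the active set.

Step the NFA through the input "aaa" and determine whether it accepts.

S₀ = ε-closure({0}) = {0,1,2,3,4,6,8}
'a' @ 1: {1,3,5,7,8,9,10}  ✓accept
'a' @ 2: {1,7,8,9,10,11}  ✓accept
'a' @ 3: {1,7,8,9,10,11}  ✓accept
final: {1,7,8,9,10,11}; accept 1 in set

Answer: ACCEPT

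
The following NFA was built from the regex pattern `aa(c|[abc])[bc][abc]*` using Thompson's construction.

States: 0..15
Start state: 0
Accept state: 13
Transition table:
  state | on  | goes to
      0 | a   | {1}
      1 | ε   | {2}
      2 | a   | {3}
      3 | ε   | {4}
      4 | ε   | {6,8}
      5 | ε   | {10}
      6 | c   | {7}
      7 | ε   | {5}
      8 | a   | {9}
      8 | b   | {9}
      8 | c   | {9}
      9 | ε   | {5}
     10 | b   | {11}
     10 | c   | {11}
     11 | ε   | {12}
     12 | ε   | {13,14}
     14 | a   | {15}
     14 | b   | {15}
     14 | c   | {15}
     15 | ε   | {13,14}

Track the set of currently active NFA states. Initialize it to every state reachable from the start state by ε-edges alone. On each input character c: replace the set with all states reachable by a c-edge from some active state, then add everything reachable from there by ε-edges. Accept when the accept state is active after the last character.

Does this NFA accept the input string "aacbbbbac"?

Answer: ACCEPT

Trace:
S₀ = ε-closure({0}) = {0}
'a' @ 1: {1,2}
'a' @ 2: {3,4,6,8}
'c' @ 3: {5,7,9,10}
'b' @ 4: {11,12,13,14}  [accepting]
'b' @ 5: {13,14,15}  [accepting]
'b' @ 6: {13,14,15}  [accepting]
'b' @ 7: {13,14,15}  [accepting]
'a' @ 8: {13,14,15}  [accepting]
'c' @ 9: {13,14,15}  [accepting]
final: {13,14,15}; accept 13 in set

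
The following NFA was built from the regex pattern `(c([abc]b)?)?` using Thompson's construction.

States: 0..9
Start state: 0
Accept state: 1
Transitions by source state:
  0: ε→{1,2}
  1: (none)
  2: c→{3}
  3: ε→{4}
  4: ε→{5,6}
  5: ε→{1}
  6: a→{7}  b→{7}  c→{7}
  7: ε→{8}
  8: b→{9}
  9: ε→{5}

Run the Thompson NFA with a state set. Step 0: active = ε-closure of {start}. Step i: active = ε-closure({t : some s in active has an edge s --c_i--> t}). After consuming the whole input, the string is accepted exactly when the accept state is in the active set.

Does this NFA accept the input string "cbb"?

Answer: ACCEPT

Trace:
S₀ = ε-closure({0}) = {0,1,2}
'c' @ 1: {1,3,4,5,6}  ✓accept
'b' @ 2: {7,8}
'b' @ 3: {1,5,9}  ✓accept
final: {1,5,9}; accept 1 in set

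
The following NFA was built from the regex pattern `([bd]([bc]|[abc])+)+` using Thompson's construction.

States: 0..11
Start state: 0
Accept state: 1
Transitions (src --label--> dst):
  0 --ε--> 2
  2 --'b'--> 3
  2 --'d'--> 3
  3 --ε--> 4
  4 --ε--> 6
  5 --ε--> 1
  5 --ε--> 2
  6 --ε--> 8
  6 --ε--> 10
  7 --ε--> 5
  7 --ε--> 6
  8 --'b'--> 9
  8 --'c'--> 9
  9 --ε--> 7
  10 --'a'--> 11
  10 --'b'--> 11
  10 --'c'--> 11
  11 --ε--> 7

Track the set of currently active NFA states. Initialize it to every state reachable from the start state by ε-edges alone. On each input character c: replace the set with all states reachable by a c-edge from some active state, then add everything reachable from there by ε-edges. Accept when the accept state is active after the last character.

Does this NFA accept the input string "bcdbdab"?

Answer: ACCEPT

Trace:
S₀ = ε-closure({0}) = {0,2}
'b' @ 1: {3,4,6,8,10}
'c' @ 2: {1,2,5,6,7,8,9,10,11}  (accept∈set)
'd' @ 3: {3,4,6,8,10}
'b' @ 4: {1,2,5,6,7,8,9,10,11}  (accept∈set)
'd' @ 5: {3,4,6,8,10}
'a' @ 6: {1,2,5,6,7,8,10,11}  (accept∈set)
'b' @ 7: {1,2,3,4,5,6,7,8,9,10,11}  (accept∈set)
end set {1,2,3,4,5,6,7,8,9,10,11} — state 1 in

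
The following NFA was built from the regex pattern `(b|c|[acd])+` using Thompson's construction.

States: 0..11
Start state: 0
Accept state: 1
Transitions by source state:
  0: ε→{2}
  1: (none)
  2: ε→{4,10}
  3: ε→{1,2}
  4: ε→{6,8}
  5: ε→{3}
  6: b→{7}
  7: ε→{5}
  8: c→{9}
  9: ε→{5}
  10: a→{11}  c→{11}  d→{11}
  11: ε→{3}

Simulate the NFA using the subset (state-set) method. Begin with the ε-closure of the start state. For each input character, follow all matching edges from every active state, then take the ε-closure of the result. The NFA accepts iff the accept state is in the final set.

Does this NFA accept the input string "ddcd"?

Answer: ACCEPT

Steps:
initial (ε-close {0}): {0,2,4,6,8,10}
'd' @ 1: {1,2,3,4,6,8,10,11}  (accept∈set)
'd' @ 2: {1,2,3,4,6,8,10,11}  (accept∈set)
'c' @ 3: {1,2,3,4,5,6,8,9,10,11}  (accept∈set)
'd' @ 4: {1,2,3,4,6,8,10,11}  (accept∈set)
final: {1,2,3,4,6,8,10,11}; accept 1 in set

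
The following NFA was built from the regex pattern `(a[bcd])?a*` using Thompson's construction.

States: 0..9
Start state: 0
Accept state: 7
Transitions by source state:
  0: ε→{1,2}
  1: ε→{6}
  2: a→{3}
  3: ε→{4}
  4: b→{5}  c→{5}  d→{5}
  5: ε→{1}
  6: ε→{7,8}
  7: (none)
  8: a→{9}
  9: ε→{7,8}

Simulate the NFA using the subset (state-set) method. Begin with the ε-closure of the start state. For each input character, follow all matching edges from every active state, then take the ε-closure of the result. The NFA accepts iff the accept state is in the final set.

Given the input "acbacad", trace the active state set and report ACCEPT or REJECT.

S₀ = ε-closure({0}) = {0,1,2,6,7,8}
'a' @ 1: {3,4,7,8,9}  ✓accept
'c' @ 2: {1,5,6,7,8}  ✓accept
'b' @ 3: {}  — no active states
rest 'acad' ignored (set empty)
after full input: {}  (accept=7 not in)

Answer: REJECT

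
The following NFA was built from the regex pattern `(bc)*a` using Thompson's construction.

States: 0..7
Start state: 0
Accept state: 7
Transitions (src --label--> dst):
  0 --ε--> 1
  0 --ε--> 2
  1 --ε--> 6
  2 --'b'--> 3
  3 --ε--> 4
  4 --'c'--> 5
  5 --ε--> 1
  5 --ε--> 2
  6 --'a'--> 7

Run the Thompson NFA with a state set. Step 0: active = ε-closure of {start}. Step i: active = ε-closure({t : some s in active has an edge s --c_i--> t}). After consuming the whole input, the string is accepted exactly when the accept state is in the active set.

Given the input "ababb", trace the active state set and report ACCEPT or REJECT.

Answer: REJECT

Steps:
initial (ε-close {0}): {0,1,2,6}
'a' @ 1: {7}  (accept∈set)
'b' @ 2: {}  — no active states
rest 'abb' ignored (set empty)
after full input: {}  (accept=7 not in)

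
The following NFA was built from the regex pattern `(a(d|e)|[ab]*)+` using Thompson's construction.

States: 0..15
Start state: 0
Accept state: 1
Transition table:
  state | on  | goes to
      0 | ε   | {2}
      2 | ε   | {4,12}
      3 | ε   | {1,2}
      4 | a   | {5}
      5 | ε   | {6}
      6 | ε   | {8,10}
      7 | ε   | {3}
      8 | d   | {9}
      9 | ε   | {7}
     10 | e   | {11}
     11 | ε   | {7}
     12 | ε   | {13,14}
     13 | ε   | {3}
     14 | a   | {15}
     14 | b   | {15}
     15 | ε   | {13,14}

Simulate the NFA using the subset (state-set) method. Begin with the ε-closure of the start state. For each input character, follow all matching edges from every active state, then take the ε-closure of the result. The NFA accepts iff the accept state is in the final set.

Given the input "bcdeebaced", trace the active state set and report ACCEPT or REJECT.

Answer: REJECT

Derivation:
S₀ = ε-closure({0}) = {0,1,2,3,4,12,13,14}
'b' @ 1: {1,2,3,4,12,13,14,15}  [accepting]
'c' @ 2: {}  — state set empty
rest 'deebaced' ignored (set empty)
after full input: {}  (accept=1 not in)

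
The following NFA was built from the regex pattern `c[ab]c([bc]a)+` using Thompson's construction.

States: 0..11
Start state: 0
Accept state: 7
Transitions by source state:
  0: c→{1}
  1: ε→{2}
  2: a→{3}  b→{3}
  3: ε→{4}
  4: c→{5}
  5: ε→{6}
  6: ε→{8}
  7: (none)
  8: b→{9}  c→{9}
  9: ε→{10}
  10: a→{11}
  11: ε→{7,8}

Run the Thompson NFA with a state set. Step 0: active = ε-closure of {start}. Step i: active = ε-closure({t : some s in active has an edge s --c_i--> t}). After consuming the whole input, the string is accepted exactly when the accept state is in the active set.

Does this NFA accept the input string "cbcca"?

start: ε-closure({0}) = {0}
'c' @ 1: {1,2}
'b' @ 2: {3,4}
'c' @ 3: {5,6,8}
'c' @ 4: {9,10}
'a' @ 5: {7,8,11}  ✓accept
final: {7,8,11}; accept 7 in set

Answer: ACCEPT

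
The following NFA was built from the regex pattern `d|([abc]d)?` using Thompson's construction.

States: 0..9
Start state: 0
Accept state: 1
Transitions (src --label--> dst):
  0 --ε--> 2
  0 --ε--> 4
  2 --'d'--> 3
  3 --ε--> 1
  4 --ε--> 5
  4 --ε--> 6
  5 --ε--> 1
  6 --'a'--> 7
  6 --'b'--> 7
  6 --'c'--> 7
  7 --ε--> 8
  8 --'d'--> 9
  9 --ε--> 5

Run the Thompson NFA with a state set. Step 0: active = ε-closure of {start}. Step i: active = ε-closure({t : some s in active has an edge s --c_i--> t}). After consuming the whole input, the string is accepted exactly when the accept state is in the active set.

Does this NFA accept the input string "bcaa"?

start: ε-closure({0}) = {0,1,2,4,5,6}
'b' @ 1: {7,8}
'c' @ 2: {}  — state set empty
rest 'aa' ignored (set empty)
end set {} — state 1 not in

Answer: REJECT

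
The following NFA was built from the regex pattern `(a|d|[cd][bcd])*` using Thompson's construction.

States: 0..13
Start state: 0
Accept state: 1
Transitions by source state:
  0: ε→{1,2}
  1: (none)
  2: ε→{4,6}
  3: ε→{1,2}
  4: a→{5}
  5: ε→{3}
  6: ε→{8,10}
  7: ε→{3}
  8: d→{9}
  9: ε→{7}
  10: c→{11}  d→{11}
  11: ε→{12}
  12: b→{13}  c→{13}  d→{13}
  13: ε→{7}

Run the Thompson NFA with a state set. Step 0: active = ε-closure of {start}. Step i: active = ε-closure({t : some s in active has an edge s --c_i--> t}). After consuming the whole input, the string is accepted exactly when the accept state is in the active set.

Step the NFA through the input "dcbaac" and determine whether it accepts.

S₀ = ε-closure({0}) = {0,1,2,4,6,8,10}
'd' @ 1: {1,2,3,4,6,7,8,9,10,11,12}  [accepting]
'c' @ 2: {1,2,3,4,6,7,8,10,11,12,13}  [accepting]
'b' @ 3: {1,2,3,4,6,7,8,10,13}  [accepting]
'a' @ 4: {1,2,3,4,5,6,8,10}  [accepting]
'a' @ 5: {1,2,3,4,5,6,8,10}  [accepting]
'c' @ 6: {11,12}
after full input: {11,12}  (accept=1 not in)

Answer: REJECT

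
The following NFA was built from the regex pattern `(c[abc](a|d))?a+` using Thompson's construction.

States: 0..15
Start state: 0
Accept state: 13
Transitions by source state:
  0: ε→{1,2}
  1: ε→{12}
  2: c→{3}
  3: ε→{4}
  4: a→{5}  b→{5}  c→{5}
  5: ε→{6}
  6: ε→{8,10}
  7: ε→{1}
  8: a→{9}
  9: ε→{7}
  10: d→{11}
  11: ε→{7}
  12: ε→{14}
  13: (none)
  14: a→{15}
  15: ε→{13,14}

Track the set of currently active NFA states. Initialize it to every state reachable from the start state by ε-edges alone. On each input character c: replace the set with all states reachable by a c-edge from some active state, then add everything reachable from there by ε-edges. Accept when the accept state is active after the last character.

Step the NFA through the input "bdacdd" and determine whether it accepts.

Answer: REJECT

Trace:
S₀ = ε-closure({0}) = {0,1,2,12,14}
'b' @ 1: {}  — no active states
rest 'dacdd' ignored (set empty)
after full input: {}  (accept=13 not in)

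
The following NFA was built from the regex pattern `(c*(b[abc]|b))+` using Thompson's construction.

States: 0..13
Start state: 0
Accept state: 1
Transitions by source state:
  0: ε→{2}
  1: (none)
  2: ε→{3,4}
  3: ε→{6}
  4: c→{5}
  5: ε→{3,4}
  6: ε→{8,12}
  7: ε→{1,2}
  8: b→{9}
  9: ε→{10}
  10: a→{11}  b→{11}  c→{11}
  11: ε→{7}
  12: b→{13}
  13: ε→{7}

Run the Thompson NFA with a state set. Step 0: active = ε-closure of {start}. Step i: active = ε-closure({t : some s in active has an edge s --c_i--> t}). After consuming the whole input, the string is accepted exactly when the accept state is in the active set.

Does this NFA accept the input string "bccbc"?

Answer: ACCEPT

Steps:
start: ε-closure({0}) = {0,2,3,4,6,8,12}
'b' @ 1: {1,2,3,4,6,7,8,9,10,12,13}  (accept∈set)
'c' @ 2: {1,2,3,4,5,6,7,8,11,12}  (accept∈set)
'c' @ 3: {3,4,5,6,8,12}
'b' @ 4: {1,2,3,4,6,7,8,9,10,12,13}  (accept∈set)
'c' @ 5: {1,2,3,4,5,6,7,8,11,12}  (accept∈set)
final: {1,2,3,4,5,6,7,8,11,12}; accept 1 in set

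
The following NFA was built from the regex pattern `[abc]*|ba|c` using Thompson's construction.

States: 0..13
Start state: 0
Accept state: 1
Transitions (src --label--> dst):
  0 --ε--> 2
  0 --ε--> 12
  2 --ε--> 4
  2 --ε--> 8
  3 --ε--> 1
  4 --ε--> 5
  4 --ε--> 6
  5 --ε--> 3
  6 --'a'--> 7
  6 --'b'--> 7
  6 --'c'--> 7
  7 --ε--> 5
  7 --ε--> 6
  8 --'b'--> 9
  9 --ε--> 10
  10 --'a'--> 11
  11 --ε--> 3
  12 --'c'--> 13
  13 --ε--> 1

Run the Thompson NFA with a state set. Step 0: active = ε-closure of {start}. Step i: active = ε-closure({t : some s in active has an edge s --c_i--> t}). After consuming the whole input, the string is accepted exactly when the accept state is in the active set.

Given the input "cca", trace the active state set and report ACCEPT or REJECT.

initial (ε-close {0}): {0,1,2,3,4,5,6,8,12}
'c' @ 1: {1,3,5,6,7,13}  [accepting]
'c' @ 2: {1,3,5,6,7}  [accepting]
'a' @ 3: {1,3,5,6,7}  [accepting]
final: {1,3,5,6,7}; accept 1 in set

Answer: ACCEPT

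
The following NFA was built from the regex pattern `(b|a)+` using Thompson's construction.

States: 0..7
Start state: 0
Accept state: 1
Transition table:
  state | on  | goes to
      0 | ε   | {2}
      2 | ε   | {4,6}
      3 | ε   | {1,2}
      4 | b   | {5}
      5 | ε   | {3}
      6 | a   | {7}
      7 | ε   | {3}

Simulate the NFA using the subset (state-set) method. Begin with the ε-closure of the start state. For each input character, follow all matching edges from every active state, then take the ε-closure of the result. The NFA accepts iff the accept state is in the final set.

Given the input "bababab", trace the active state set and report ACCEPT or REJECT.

start: ε-closure({0}) = {0,2,4,6}
'b' @ 1: {1,2,3,4,5,6}  [accepting]
'a' @ 2: {1,2,3,4,6,7}  [accepting]
'b' @ 3: {1,2,3,4,5,6}  [accepting]
'a' @ 4: {1,2,3,4,6,7}  [accepting]
'b' @ 5: {1,2,3,4,5,6}  [accepting]
'a' @ 6: {1,2,3,4,6,7}  [accepting]
'b' @ 7: {1,2,3,4,5,6}  [accepting]
end set {1,2,3,4,5,6} — state 1 in

Answer: ACCEPT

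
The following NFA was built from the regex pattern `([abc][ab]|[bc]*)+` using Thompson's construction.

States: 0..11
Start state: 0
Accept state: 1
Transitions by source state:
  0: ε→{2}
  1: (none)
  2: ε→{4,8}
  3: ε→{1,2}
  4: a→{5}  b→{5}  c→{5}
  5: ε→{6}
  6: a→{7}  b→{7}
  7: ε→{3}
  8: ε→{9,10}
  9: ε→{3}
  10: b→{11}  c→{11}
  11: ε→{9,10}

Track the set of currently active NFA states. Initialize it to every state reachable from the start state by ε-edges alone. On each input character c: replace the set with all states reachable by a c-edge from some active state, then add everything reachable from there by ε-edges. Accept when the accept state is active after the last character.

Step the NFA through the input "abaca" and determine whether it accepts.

start: ε-closure({0}) = {0,1,2,3,4,8,9,10}
'a' @ 1: {5,6}
'b' @ 2: {1,2,3,4,7,8,9,10}  [accepting]
'a' @ 3: {5,6}
'c' @ 4: {}  — no active states
rest 'a' ignored (set empty)
final: {}; accept 1 not in set

Answer: REJECT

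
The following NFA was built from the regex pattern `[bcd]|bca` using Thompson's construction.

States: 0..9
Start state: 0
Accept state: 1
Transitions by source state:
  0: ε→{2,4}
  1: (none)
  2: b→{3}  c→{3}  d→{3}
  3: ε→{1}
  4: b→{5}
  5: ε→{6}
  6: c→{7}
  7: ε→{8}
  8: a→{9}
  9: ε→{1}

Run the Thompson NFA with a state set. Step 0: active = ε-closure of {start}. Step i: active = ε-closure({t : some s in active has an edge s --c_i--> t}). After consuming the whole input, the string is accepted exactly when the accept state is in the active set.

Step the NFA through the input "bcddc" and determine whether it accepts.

Answer: REJECT

Trace:
initial (ε-close {0}): {0,2,4}
'b' @ 1: {1,3,5,6}  ✓accept
'c' @ 2: {7,8}
'd' @ 3: {}  — dead — no transitions
rest 'dc' ignored (set empty)
end set {} — state 1 not in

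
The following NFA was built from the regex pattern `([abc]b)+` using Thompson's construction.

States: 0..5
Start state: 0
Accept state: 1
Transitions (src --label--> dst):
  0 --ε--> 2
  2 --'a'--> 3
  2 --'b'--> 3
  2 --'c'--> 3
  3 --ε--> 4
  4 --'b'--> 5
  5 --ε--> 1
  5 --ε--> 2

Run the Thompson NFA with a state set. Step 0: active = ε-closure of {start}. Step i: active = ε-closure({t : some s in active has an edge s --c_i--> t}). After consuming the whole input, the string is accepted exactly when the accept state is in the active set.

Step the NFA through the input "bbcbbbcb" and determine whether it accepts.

Answer: ACCEPT

Steps:
start: ε-closure({0}) = {0,2}
'b' @ 1: {3,4}
'b' @ 2: {1,2,5}  [accepting]
'c' @ 3: {3,4}
'b' @ 4: {1,2,5}  [accepting]
'b' @ 5: {3,4}
'b' @ 6: {1,2,5}  [accepting]
'c' @ 7: {3,4}
'b' @ 8: {1,2,5}  [accepting]
end set {1,2,5} — state 1 in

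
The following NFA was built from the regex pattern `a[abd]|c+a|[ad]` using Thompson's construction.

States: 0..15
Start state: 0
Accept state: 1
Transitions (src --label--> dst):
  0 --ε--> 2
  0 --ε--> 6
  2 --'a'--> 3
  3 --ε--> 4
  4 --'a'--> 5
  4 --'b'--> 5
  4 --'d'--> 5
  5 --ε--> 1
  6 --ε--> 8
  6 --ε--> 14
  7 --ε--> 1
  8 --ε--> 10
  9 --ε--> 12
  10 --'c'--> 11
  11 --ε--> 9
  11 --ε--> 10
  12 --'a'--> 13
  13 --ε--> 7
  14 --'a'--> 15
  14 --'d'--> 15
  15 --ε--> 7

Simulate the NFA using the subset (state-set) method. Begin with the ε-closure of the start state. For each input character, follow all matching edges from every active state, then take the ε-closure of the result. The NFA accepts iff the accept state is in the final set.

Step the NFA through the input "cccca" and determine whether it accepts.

Answer: ACCEPT

Steps:
start: ε-closure({0}) = {0,2,6,8,10,14}
'c' @ 1: {9,10,11,12}
'c' @ 2: {9,10,11,12}
'c' @ 3: {9,10,11,12}
'c' @ 4: {9,10,11,12}
'a' @ 5: {1,7,13}  (accept∈set)
final: {1,7,13}; accept 1 in set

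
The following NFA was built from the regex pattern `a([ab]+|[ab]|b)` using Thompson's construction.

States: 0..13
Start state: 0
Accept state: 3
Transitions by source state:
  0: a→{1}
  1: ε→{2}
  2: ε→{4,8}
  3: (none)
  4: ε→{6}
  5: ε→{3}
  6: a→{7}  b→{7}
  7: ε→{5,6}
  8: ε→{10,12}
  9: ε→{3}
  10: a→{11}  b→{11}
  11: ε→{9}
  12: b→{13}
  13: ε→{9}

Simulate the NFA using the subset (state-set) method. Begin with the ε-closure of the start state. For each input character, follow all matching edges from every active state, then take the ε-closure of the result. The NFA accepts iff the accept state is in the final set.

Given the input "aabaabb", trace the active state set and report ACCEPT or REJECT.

Answer: ACCEPT

Trace:
start: ε-closure({0}) = {0}
'a' @ 1: {1,2,4,6,8,10,12}
'a' @ 2: {3,5,6,7,9,11}  (accept∈set)
'b' @ 3: {3,5,6,7}  (accept∈set)
'a' @ 4: {3,5,6,7}  (accept∈set)
'a' @ 5: {3,5,6,7}  (accept∈set)
'b' @ 6: {3,5,6,7}  (accept∈set)
'b' @ 7: {3,5,6,7}  (accept∈set)
after full input: {3,5,6,7}  (accept=3 in)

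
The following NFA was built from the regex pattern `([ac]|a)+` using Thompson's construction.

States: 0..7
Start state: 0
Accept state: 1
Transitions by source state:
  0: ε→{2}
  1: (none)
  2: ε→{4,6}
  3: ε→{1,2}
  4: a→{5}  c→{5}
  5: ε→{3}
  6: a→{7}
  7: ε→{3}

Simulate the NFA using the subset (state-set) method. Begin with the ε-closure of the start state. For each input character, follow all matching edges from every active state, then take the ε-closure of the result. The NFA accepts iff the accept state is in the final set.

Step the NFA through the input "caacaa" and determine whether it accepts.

Answer: ACCEPT

Steps:
start: ε-closure({0}) = {0,2,4,6}
'c' @ 1: {1,2,3,4,5,6}  ✓accept
'a' @ 2: {1,2,3,4,5,6,7}  ✓accept
'a' @ 3: {1,2,3,4,5,6,7}  ✓accept
'c' @ 4: {1,2,3,4,5,6}  ✓accept
'a' @ 5: {1,2,3,4,5,6,7}  ✓accept
'a' @ 6: {1,2,3,4,5,6,7}  ✓accept
end set {1,2,3,4,5,6,7} — state 1 in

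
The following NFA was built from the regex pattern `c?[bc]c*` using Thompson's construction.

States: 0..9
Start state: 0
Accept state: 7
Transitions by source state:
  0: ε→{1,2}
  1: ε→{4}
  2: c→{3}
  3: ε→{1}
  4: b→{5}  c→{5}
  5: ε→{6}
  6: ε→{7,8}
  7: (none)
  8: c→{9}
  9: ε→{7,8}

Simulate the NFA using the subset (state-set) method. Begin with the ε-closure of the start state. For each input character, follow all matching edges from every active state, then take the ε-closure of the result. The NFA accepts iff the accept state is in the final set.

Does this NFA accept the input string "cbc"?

Answer: ACCEPT

Derivation:
initial (ε-close {0}): {0,1,2,4}
'c' @ 1: {1,3,4,5,6,7,8}  ✓accept
'b' @ 2: {5,6,7,8}  ✓accept
'c' @ 3: {7,8,9}  ✓accept
final: {7,8,9}; accept 7 in set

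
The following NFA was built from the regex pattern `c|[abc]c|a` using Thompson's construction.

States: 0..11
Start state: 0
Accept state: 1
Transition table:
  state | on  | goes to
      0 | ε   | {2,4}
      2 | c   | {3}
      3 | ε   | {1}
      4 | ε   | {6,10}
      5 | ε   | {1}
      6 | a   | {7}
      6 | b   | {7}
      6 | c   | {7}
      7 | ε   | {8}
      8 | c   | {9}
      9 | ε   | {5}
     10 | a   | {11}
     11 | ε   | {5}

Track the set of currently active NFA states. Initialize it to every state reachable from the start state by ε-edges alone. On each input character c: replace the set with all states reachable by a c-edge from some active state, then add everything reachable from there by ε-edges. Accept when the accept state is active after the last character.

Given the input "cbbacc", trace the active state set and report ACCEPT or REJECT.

S₀ = ε-closure({0}) = {0,2,4,6,10}
'c' @ 1: {1,3,7,8}  ✓accept
'b' @ 2: {}  — state set empty
rest 'bacc' ignored (set empty)
end set {} — state 1 not in

Answer: REJECT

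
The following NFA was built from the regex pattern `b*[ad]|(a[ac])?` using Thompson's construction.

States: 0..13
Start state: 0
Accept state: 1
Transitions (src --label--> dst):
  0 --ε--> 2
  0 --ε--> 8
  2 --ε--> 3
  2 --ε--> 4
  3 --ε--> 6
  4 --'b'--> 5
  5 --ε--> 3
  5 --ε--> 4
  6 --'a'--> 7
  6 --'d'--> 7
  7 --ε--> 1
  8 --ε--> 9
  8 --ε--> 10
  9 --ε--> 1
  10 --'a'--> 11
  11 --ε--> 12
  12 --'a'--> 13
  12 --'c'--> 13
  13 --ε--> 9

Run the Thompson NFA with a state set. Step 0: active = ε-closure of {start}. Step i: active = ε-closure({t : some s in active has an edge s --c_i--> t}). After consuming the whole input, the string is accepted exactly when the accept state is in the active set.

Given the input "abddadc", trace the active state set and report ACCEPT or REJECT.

Answer: REJECT

Derivation:
start: ε-closure({0}) = {0,1,2,3,4,6,8,9,10}
'a' @ 1: {1,7,11,12}  [accepting]
'b' @ 2: {}  — state set empty
rest 'ddadc' ignored (set empty)
after full input: {}  (accept=1 not in)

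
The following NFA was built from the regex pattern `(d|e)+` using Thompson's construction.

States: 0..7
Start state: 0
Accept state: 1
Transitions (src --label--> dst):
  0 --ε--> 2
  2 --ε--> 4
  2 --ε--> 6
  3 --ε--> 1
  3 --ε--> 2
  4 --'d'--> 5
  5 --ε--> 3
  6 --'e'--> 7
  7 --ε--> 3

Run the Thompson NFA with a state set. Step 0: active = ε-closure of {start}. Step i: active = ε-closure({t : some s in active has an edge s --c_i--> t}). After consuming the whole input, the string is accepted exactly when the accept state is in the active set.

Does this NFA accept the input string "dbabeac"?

initial (ε-close {0}): {0,2,4,6}
'd' @ 1: {1,2,3,4,5,6}  [accepting]
'b' @ 2: {}  — dead — no transitions
rest 'abeac' ignored (set empty)
final: {}; accept 1 not in set

Answer: REJECT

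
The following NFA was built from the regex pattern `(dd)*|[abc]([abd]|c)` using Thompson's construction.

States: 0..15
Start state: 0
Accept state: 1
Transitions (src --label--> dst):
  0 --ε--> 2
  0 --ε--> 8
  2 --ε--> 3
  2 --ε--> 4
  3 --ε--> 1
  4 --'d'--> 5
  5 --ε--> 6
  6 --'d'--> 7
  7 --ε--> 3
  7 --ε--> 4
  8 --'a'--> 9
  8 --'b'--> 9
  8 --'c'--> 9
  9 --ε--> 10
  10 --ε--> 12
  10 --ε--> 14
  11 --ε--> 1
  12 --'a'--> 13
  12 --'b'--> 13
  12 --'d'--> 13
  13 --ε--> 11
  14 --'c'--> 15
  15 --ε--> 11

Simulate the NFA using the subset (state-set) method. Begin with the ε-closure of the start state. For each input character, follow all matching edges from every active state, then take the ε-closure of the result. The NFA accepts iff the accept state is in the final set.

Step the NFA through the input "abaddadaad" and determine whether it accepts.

Answer: REJECT

Trace:
initial (ε-close {0}): {0,1,2,3,4,8}
'a' @ 1: {9,10,12,14}
'b' @ 2: {1,11,13}  [accepting]
'a' @ 3: {}  — no active states
rest 'ddadaad' ignored (set empty)
final: {}; accept 1 not in set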